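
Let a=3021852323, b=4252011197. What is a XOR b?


3021852323 ^ 4252011197 = 1231897630

1231897630


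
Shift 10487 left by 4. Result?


0b10100011110111 << 4 = 0b101000111101110000 = 167792

167792


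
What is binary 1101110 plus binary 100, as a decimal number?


1101110 + 100 = 1110010 = 114

114


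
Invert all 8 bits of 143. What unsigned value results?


143 ^ 255 = 112

112


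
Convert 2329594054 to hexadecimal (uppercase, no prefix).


2329594054 = 8ADAC8C6 hex

8ADAC8C6


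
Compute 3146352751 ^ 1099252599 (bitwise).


0b10111011100010011000100001101111 ^ 0b1000001100001010100001101110111 = 0b11111010000011001100101100011000 = 4195142424

4195142424


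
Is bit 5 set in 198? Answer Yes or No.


0b11000110, bit 5 = 0. No

No


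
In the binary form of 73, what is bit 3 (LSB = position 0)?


0b1001001, position 3 = 1

1


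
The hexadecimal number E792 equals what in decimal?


E792 hex = 59282 decimal

59282


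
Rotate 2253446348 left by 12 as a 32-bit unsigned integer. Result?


Rotate 0b10000110010100001101110011001100 left by 12 (32-bit) = 0b1101110011001100100001100101 = 231524453

231524453


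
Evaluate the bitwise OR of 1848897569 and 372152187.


0b1101110001100111111000000100001 | 0b10110001011101001011101111011 = 0b1111110001111111111011101111011 = 2118121339

2118121339


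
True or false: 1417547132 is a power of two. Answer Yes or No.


0b1010100011111100000110101111100. Multiple bits set => No

No


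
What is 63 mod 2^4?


63 & 15 = 15

15


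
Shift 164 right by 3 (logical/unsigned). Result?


0b10100100 >> 3 = 0b10100 = 20

20


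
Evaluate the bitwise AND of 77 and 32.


0b1001101 & 0b100000 = 0b0 = 0

0


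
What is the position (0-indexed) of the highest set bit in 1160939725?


0b1000101001100101000100011001101. Highest set bit at position 30

30


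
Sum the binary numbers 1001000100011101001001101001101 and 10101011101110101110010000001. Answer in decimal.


1001000100011101001001101001101 + 10101011101110101110010000001 = 1011110000001011110111111001110 = 1577447374

1577447374


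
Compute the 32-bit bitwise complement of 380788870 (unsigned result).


~0b10110101100100110000010000110 = 0b11101001010011011001111101111001 = 3914178425 (32-bit unsigned)

3914178425


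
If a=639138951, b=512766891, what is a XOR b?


639138951 ^ 512766891 = 948457260

948457260


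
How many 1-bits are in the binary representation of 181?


0b10110101 has 5 set bits

5


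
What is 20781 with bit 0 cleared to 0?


20781 & ~(1 << 0) = 20780

20780


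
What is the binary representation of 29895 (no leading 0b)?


29895 = 111010011000111 in binary

111010011000111


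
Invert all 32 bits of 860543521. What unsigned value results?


860543521 ^ 4294967295 = 3434423774

3434423774


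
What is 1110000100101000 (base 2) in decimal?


1110000100101000 in decimal = 57640

57640


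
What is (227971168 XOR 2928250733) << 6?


Step 1: 227971168 ^ 2928250733 = 2736725773
Step 2: 2736725773 << 6 = 175150449472

175150449472


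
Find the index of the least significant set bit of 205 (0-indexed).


0b11001101. Lowest set bit at position 0

0


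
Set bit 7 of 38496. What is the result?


38496 | (1 << 7) = 38496 | 128 = 38624

38624


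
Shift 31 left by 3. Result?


0b11111 << 3 = 0b11111000 = 248

248


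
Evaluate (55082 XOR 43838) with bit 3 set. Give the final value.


Step 1: 55082 ^ 43838 = 31764
Step 2: 31764 | (1 << 3) = 31764 | 8 = 31772

31772


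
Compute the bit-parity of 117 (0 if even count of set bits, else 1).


0b1110101 has 5 ones => parity 1

1


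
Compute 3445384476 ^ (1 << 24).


3445384476 ^ (1 << 24) = 3445384476 ^ 16777216 = 3428607260

3428607260


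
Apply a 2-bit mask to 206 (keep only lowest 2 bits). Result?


206 & 3 = 2

2


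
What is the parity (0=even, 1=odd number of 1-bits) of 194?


0b11000010 has 3 ones => parity 1

1


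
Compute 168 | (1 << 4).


168 | (1 << 4) = 168 | 16 = 184

184


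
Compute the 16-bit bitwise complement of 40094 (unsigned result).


~0b1001110010011110 = 0b110001101100001 = 25441 (16-bit unsigned)

25441


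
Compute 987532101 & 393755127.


0b111010110111001000101101000101 & 0b10111011110000011100111110111 = 0b10010010110000000100101000101 = 307759429

307759429


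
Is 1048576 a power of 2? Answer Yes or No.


0b100000000000000000000. Only one bit set => Yes

Yes


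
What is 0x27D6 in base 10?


27D6 hex = 10198 decimal

10198


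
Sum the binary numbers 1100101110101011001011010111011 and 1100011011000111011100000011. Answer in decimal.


1100101110101011001011010111011 + 1100011011000111011100000011 = 1110010010000100000110110111110 = 1916931518

1916931518


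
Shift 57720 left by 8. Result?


0b1110000101111000 << 8 = 0b111000010111100000000000 = 14776320

14776320


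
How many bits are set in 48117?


0b1011101111110101 has 12 set bits

12


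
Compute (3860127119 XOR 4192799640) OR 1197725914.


Step 1: 3860127119 ^ 4192799640 = 536729111
Step 2: 536729111 | 1197725914 = 1610604255

1610604255


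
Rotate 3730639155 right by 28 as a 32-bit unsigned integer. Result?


Rotate 0b11011110010111010000100100110011 right by 28 (32-bit) = 0b11100101110100001001001100111101 = 3855651645

3855651645


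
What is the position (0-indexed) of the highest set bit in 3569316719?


0b11010100101111110111001101101111. Highest set bit at position 31

31


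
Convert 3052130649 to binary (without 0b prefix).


3052130649 = 10110101111010111101000101011001 in binary

10110101111010111101000101011001


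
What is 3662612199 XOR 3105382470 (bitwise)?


0b11011010010011110000011011100111 ^ 0b10111001000110000110000001000110 = 0b1100011010101110110011010100001 = 1666672289

1666672289


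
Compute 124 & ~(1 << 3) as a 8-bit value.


124 & ~(1 << 3) = 116

116


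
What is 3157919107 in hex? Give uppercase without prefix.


3157919107 = BC3A0583 hex

BC3A0583


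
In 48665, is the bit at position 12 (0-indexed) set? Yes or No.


0b1011111000011001, bit 12 = 1. Yes

Yes


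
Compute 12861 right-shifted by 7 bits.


0b11001000111101 >> 7 = 0b1100100 = 100

100


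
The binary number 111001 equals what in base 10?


111001 in decimal = 57

57


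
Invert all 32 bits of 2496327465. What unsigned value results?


2496327465 ^ 4294967295 = 1798639830

1798639830


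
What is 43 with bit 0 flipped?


43 ^ (1 << 0) = 43 ^ 1 = 42

42


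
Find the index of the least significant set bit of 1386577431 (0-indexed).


0b1010010101001010111111000010111. Lowest set bit at position 0

0


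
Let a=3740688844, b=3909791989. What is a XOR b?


3740688844 ^ 3909791989 = 939315513

939315513


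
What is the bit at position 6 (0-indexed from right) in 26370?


0b110011100000010, position 6 = 0

0


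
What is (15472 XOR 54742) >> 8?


Step 1: 15472 ^ 54742 = 59814
Step 2: 59814 >> 8 = 233

233


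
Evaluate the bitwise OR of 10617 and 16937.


0b10100101111001 | 0b100001000101001 = 0b110101101111001 = 27513

27513


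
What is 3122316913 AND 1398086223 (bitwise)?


0b10111010000110101100011001110001 & 0b1010011010101010001101001001111 = 0b10010000100000000001001000001 = 303039041

303039041


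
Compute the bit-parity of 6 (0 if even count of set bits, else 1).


0b110 has 2 ones => parity 0

0


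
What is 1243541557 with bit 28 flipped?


1243541557 ^ (1 << 28) = 1243541557 ^ 268435456 = 1511977013

1511977013


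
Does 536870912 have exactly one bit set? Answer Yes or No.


0b100000000000000000000000000000. Only one bit set => Yes

Yes


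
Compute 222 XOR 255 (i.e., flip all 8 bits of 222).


222 ^ 255 = 33

33


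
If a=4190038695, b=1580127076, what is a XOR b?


4190038695 ^ 1580127076 = 2811247043

2811247043


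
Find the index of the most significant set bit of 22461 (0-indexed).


0b101011110111101. Highest set bit at position 14

14


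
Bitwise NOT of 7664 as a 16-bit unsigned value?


~0b1110111110000 = 0b1110001000001111 = 57871 (16-bit unsigned)

57871


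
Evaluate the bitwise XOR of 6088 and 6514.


0b1011111001000 ^ 0b1100101110010 = 0b111010111010 = 3770

3770


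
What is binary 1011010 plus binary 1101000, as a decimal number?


1011010 + 1101000 = 11000010 = 194

194


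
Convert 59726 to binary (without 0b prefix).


59726 = 1110100101001110 in binary

1110100101001110


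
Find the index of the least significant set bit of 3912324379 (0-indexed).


0b11101001001100010101010100011011. Lowest set bit at position 0

0


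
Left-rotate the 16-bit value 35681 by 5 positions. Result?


Rotate 0b1000101101100001 left by 5 (16-bit) = 0b110110000110001 = 27697

27697


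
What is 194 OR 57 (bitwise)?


0b11000010 | 0b111001 = 0b11111011 = 251

251


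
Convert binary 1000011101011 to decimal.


1000011101011 in decimal = 4331

4331


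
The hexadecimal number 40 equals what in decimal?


40 hex = 64 decimal

64


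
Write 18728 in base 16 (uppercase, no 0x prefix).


18728 = 4928 hex

4928


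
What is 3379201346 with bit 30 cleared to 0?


3379201346 & ~(1 << 30) = 2305459522

2305459522


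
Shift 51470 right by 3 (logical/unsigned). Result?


0b1100100100001110 >> 3 = 0b1100100100001 = 6433

6433


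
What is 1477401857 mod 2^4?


1477401857 & 15 = 1

1


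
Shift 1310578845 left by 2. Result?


0b1001110000111011101100010011101 << 2 = 0b100111000011101110110001001110100 = 5242315380

5242315380


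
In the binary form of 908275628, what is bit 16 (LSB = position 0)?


0b110110001000110010111110101100, position 16 = 1

1


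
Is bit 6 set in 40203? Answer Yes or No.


0b1001110100001011, bit 6 = 0. No

No


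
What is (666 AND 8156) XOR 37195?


Step 1: 666 & 8156 = 664
Step 2: 664 ^ 37195 = 37843

37843


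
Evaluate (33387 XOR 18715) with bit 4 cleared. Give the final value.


Step 1: 33387 ^ 18715 = 52080
Step 2: 52080 & ~(1 << 4) = 52064

52064


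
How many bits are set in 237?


0b11101101 has 6 set bits

6


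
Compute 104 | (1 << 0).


104 | (1 << 0) = 104 | 1 = 105

105


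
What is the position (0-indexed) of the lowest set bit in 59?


0b111011. Lowest set bit at position 0

0


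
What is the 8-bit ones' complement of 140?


140 ^ 255 = 115

115


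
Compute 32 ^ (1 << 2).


32 ^ (1 << 2) = 32 ^ 4 = 36

36


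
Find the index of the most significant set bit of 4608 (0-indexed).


0b1001000000000. Highest set bit at position 12

12


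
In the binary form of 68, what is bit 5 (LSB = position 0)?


0b1000100, position 5 = 0

0


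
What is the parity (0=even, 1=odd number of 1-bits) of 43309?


0b1010100100101101 has 8 ones => parity 0

0


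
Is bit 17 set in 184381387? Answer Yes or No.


0b1010111111010110111111001011, bit 17 = 0. No

No


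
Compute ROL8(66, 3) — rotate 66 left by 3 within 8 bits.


Rotate 0b1000010 left by 3 (8-bit) = 0b10010 = 18

18


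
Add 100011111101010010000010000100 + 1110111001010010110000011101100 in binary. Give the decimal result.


100011111101010010000010000100 + 1110111001010010110000011101100 = 10011011000111101000000101110000 = 2602467696

2602467696


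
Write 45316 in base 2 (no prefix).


45316 = 1011000100000100 in binary

1011000100000100


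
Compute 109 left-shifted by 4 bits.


0b1101101 << 4 = 0b11011010000 = 1744

1744


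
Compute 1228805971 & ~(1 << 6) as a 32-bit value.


1228805971 & ~(1 << 6) = 1228805907

1228805907


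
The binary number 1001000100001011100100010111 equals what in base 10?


1001000100001011100100010111 in decimal = 152090903

152090903


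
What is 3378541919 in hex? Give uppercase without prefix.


3378541919 = C960755F hex

C960755F


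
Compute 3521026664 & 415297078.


0b11010001110111101001101001101000 & 0b11000110000001110111000110110 = 0b10000110000001000101000100000 = 281053728

281053728


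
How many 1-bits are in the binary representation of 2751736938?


0b10100100000001000010110001101010 has 11 set bits

11


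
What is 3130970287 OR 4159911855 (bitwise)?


0b10111010100111101101000010101111 | 0b11110111111100110011011110101111 = 0b11111111111111111111011110101111 = 4294965167

4294965167


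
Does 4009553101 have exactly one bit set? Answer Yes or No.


0b11101110111111001110110011001101. Multiple bits set => No

No


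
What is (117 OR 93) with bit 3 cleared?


Step 1: 117 | 93 = 125
Step 2: 125 & ~(1 << 3) = 117

117


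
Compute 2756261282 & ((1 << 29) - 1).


2756261282 & 536870911 = 71906722

71906722


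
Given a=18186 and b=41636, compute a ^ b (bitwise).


18186 ^ 41636 = 58798

58798


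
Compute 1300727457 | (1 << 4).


1300727457 | (1 << 4) = 1300727457 | 16 = 1300727473

1300727473


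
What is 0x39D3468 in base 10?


39D3468 hex = 60634216 decimal

60634216


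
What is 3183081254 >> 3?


0b10111101101110011111011100100110 >> 3 = 0b10111101101110011111011100100 = 397885156

397885156


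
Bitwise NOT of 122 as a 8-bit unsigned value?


~0b1111010 = 0b10000101 = 133 (8-bit unsigned)

133


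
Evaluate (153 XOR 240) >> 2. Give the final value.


Step 1: 153 ^ 240 = 105
Step 2: 105 >> 2 = 26

26


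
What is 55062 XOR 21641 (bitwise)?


0b1101011100010110 ^ 0b101010010001001 = 0b1000001110011111 = 33695

33695


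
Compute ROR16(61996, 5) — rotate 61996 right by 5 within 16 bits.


Rotate 0b1111001000101100 right by 5 (16-bit) = 0b110011110010001 = 26513

26513


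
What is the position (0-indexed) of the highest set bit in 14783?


0b11100110111111. Highest set bit at position 13

13


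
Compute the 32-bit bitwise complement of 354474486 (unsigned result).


~0b10101001000001101100111110110 = 0b11101010110111110010011000001001 = 3940492809 (32-bit unsigned)

3940492809


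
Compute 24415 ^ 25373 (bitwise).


0b101111101011111 ^ 0b110001100011101 = 0b11110001000010 = 15426

15426


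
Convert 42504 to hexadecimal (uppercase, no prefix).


42504 = A608 hex

A608


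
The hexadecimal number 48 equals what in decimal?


48 hex = 72 decimal

72


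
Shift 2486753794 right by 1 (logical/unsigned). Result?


0b10010100001110001101101000000010 >> 1 = 0b1001010000111000110110100000001 = 1243376897

1243376897


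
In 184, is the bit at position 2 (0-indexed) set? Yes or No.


0b10111000, bit 2 = 0. No

No


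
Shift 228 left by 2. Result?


0b11100100 << 2 = 0b1110010000 = 912

912


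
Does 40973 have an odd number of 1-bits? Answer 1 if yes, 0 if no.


0b1010000000001101 has 5 ones => parity 1

1


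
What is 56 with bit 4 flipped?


56 ^ (1 << 4) = 56 ^ 16 = 40

40


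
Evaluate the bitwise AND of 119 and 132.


0b1110111 & 0b10000100 = 0b100 = 4

4


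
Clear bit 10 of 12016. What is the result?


12016 & ~(1 << 10) = 10992

10992


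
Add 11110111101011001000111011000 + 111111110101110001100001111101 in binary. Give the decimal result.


11110111101011001000111011000 + 111111110101110001100001111101 = 1011110110011001010101001010101 = 1590471253

1590471253


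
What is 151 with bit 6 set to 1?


151 | (1 << 6) = 151 | 64 = 215

215


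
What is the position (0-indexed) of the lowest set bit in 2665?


0b101001101001. Lowest set bit at position 0

0


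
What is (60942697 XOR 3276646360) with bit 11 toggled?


Step 1: 60942697 ^ 3276646360 = 3236712113
Step 2: 3236712113 ^ (1 << 11) = 3236712113 ^ 2048 = 3236710065

3236710065


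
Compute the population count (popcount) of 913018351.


0b110110011010111000110111101111 has 20 set bits

20


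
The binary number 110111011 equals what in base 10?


110111011 in decimal = 443

443


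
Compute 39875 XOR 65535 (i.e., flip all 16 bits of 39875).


39875 ^ 65535 = 25660

25660


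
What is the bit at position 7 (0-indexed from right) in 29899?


0b111010011001011, position 7 = 1

1


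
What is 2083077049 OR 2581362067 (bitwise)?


0b1111100001010010011101110111001 | 0b10011001110111000111010110010011 = 0b11111101111111010111111110111011 = 4261248955

4261248955


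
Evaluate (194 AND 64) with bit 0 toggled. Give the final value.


Step 1: 194 & 64 = 64
Step 2: 64 ^ (1 << 0) = 64 ^ 1 = 65

65


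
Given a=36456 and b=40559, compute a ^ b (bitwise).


36456 ^ 40559 = 4103

4103


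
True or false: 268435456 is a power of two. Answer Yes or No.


0b10000000000000000000000000000. Only one bit set => Yes

Yes


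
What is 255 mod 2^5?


255 & 31 = 31

31


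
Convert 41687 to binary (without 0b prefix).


41687 = 1010001011010111 in binary

1010001011010111


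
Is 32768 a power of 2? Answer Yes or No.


0b1000000000000000. Only one bit set => Yes

Yes


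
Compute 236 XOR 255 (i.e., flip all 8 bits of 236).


236 ^ 255 = 19

19


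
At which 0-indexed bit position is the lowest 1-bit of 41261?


0b1010000100101101. Lowest set bit at position 0

0


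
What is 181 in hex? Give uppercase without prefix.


181 = B5 hex

B5


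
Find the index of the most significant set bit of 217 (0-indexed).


0b11011001. Highest set bit at position 7

7


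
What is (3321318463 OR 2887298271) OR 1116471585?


Step 1: 3321318463 | 2887298271 = 3992972543
Step 2: 3992972543 | 1116471585 = 4026527231

4026527231


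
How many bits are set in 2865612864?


0b10101010110011011100100001000000 has 13 set bits

13


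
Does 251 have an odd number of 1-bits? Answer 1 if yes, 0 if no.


0b11111011 has 7 ones => parity 1

1


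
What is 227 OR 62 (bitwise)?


0b11100011 | 0b111110 = 0b11111111 = 255

255


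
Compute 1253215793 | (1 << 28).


1253215793 | (1 << 28) = 1253215793 | 268435456 = 1521651249

1521651249


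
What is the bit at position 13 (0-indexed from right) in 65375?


0b1111111101011111, position 13 = 1

1


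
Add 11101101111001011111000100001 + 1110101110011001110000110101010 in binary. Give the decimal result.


11101101111001011111000100001 + 1110101110011001110000110101010 = 10010011100010011001111111001011 = 2475270091

2475270091


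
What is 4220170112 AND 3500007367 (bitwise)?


0b11111011100010101010111110000000 & 0b11010000100111011101111111000111 = 0b11010000100010001000111110000000 = 3498610560

3498610560


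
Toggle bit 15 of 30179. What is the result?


30179 ^ (1 << 15) = 30179 ^ 32768 = 62947

62947


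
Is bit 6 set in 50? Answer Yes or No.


0b110010, bit 6 = 0. No

No


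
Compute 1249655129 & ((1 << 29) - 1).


1249655129 & 536870911 = 175913305

175913305


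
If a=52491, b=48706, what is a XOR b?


52491 ^ 48706 = 29513

29513


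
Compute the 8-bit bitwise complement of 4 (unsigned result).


~0b100 = 0b11111011 = 251 (8-bit unsigned)

251


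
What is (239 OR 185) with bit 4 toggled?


Step 1: 239 | 185 = 255
Step 2: 255 ^ (1 << 4) = 255 ^ 16 = 239

239


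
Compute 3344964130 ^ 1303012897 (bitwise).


0b11000111011000000001101000100010 ^ 0b1001101101010100110011000100001 = 0b10001010110010100111110000000011 = 2328525827

2328525827


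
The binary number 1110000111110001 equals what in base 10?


1110000111110001 in decimal = 57841

57841


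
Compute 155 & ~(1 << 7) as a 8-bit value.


155 & ~(1 << 7) = 27

27


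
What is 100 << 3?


0b1100100 << 3 = 0b1100100000 = 800

800


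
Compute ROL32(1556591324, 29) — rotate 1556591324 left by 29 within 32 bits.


Rotate 0b1011100110001111011001011011100 left by 29 (32-bit) = 0b10001011100110001111011001011011 = 2342057563

2342057563


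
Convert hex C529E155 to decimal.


C529E155 hex = 3307856213 decimal

3307856213


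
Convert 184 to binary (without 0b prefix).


184 = 10111000 in binary

10111000


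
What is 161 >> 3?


0b10100001 >> 3 = 0b10100 = 20

20


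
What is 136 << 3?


0b10001000 << 3 = 0b10001000000 = 1088

1088


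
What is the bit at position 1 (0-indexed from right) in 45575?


0b1011001000000111, position 1 = 1

1


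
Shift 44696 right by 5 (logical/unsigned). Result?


0b1010111010011000 >> 5 = 0b10101110100 = 1396

1396


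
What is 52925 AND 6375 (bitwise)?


0b1100111010111101 & 0b1100011100111 = 0b100010100101 = 2213

2213


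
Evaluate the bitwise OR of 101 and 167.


0b1100101 | 0b10100111 = 0b11100111 = 231

231


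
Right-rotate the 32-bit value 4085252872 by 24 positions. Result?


Rotate 0b11110011100000000000001100001000 right by 24 (32-bit) = 0b10000000000000110000100011110011 = 2147682547

2147682547


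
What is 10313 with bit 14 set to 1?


10313 | (1 << 14) = 10313 | 16384 = 26697

26697


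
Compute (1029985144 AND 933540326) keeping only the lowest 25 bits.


Step 1: 1029985144 & 933540326 = 891556192
Step 2: 891556192 & 33554431 = 19140960

19140960


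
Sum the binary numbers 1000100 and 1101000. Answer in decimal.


1000100 + 1101000 = 10101100 = 172

172


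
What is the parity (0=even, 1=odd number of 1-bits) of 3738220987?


0b11011110110100001011100110111011 has 20 ones => parity 0

0


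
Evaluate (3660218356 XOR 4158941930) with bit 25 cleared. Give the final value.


Step 1: 3660218356 ^ 4158941930 = 768480542
Step 2: 768480542 & ~(1 << 25) = 768480542

768480542


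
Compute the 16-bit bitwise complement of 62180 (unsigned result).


~0b1111001011100100 = 0b110100011011 = 3355 (16-bit unsigned)

3355


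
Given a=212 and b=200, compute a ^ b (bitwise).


212 ^ 200 = 28

28


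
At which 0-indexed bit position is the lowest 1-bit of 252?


0b11111100. Lowest set bit at position 2

2


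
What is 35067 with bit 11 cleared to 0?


35067 & ~(1 << 11) = 33019

33019


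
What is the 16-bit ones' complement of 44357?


44357 ^ 65535 = 21178

21178


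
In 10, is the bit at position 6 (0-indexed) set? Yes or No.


0b1010, bit 6 = 0. No

No


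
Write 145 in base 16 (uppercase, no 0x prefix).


145 = 91 hex

91


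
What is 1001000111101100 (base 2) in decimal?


1001000111101100 in decimal = 37356

37356


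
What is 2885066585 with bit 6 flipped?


2885066585 ^ (1 << 6) = 2885066585 ^ 64 = 2885066521

2885066521


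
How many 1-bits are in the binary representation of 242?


0b11110010 has 5 set bits

5


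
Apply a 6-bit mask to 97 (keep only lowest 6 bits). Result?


97 & 63 = 33

33


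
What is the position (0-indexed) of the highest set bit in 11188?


0b10101110110100. Highest set bit at position 13

13


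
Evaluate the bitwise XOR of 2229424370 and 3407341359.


0b10000100111000100101000011110010 ^ 0b11001011000101111110011100101111 = 0b1001111111101011011011111011101 = 1341503453

1341503453


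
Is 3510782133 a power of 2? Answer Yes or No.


0b11010001010000100100100010110101. Multiple bits set => No

No


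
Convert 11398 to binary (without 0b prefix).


11398 = 10110010000110 in binary

10110010000110


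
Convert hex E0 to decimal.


E0 hex = 224 decimal

224


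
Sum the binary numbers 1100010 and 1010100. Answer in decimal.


1100010 + 1010100 = 10110110 = 182

182


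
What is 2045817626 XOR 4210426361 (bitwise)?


0b1111001111100001011001100011010 ^ 0b11111010111101100000000111111001 = 0b10000011000001101011001011100011 = 2198254307

2198254307


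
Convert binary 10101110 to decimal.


10101110 in decimal = 174

174


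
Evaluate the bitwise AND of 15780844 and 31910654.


0b111100001100101111101100 & 0b1111001101110101011111110 = 0b111000001100101011101100 = 14732012

14732012


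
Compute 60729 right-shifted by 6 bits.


0b1110110100111001 >> 6 = 0b1110110100 = 948

948


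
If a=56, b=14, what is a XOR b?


56 ^ 14 = 54

54


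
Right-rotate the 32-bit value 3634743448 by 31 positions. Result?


Rotate 0b11011000101001011100100010011000 right by 31 (32-bit) = 0b10110001010010111001000100110001 = 2974519601

2974519601


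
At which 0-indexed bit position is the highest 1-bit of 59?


0b111011. Highest set bit at position 5

5


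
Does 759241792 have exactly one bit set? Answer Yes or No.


0b101101010000010001110001000000. Multiple bits set => No

No


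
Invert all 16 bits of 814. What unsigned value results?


814 ^ 65535 = 64721

64721


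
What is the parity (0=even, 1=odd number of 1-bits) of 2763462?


0b1010100010101011000110 has 10 ones => parity 0

0


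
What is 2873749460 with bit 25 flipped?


2873749460 ^ (1 << 25) = 2873749460 ^ 33554432 = 2840195028

2840195028


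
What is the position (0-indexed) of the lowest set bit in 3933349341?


0b11101010011100100010010111011101. Lowest set bit at position 0

0


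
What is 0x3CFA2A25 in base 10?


3CFA2A25 hex = 1023027749 decimal

1023027749


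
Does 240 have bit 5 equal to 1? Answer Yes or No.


0b11110000, bit 5 = 1. Yes

Yes


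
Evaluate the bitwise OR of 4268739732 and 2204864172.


0b11111110011011111100110010010100 | 0b10000011011010111000111010101100 = 0b11111111011011111100111010111100 = 4285517500

4285517500


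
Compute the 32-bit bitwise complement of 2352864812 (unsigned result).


~0b10001100001111011101111000101100 = 0b1110011110000100010000111010011 = 1942102483 (32-bit unsigned)

1942102483


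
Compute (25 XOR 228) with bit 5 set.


Step 1: 25 ^ 228 = 253
Step 2: 253 | (1 << 5) = 253 | 32 = 253

253


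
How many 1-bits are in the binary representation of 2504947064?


0b10010101010011100111010101111000 has 17 set bits

17


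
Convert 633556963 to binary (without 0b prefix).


633556963 = 100101110000110100111111100011 in binary

100101110000110100111111100011


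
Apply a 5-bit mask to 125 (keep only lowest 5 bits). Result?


125 & 31 = 29

29


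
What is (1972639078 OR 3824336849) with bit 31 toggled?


Step 1: 1972639078 | 3824336849 = 4160143351
Step 2: 4160143351 ^ (1 << 31) = 4160143351 ^ 2147483648 = 2012659703

2012659703


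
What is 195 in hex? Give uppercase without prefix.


195 = C3 hex

C3


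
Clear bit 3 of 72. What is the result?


72 & ~(1 << 3) = 64

64


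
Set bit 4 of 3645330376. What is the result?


3645330376 | (1 << 4) = 3645330376 | 16 = 3645330392

3645330392


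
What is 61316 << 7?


0b1110111110000100 << 7 = 0b11101111100001000000000 = 7848448

7848448


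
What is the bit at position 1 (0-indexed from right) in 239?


0b11101111, position 1 = 1

1


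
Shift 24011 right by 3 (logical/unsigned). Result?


0b101110111001011 >> 3 = 0b101110111001 = 3001

3001


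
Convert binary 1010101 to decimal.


1010101 in decimal = 85

85


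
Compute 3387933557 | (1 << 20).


3387933557 | (1 << 20) = 3387933557 | 1048576 = 3388982133

3388982133


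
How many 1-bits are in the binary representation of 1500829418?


0b1011001011101001101011011101010 has 18 set bits

18


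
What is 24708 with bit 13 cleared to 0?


24708 & ~(1 << 13) = 16516

16516


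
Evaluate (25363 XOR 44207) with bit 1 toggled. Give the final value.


Step 1: 25363 ^ 44207 = 53180
Step 2: 53180 ^ (1 << 1) = 53180 ^ 2 = 53182

53182


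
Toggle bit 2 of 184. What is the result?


184 ^ (1 << 2) = 184 ^ 4 = 188

188


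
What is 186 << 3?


0b10111010 << 3 = 0b10111010000 = 1488

1488


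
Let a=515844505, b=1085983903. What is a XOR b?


515844505 ^ 1085983903 = 1577444614

1577444614


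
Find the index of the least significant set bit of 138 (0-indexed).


0b10001010. Lowest set bit at position 1

1


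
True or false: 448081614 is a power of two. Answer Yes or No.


0b11010101101010010111011001110. Multiple bits set => No

No


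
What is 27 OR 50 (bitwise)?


0b11011 | 0b110010 = 0b111011 = 59

59


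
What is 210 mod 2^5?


210 & 31 = 18

18


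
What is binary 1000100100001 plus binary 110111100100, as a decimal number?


1000100100001 + 110111100100 = 1111100000101 = 7941

7941


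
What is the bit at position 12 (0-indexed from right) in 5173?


0b1010000110101, position 12 = 1

1


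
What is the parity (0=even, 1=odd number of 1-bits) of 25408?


0b110001101000000 has 5 ones => parity 1

1


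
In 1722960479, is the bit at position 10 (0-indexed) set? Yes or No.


0b1100110101100100100101001011111, bit 10 = 0. No

No


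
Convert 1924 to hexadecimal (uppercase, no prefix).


1924 = 784 hex

784


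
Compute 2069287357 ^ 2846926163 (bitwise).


0b1111011010101101101000110111101 ^ 0b10101001101100001010010101010011 = 0b11010010111001100111010011101110 = 3538318574

3538318574


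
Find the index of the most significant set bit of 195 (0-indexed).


0b11000011. Highest set bit at position 7

7


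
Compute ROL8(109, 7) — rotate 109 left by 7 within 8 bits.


Rotate 0b1101101 left by 7 (8-bit) = 0b10110110 = 182

182


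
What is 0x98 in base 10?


98 hex = 152 decimal

152


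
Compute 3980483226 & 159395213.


0b11101101010000010101101010011010 & 0b1001100000000010110110001101 = 0b1001000000000000100010001000 = 150997128

150997128


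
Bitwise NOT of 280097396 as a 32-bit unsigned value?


~0b10000101100011111001001110100 = 0b11101111010011100000110110001011 = 4014869899 (32-bit unsigned)

4014869899


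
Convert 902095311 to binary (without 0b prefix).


902095311 = 110101110001001110000111001111 in binary

110101110001001110000111001111


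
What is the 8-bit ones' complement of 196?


196 ^ 255 = 59

59


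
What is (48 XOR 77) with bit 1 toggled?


Step 1: 48 ^ 77 = 125
Step 2: 125 ^ (1 << 1) = 125 ^ 2 = 127

127


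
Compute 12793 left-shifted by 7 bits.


0b11000111111001 << 7 = 0b110001111110010000000 = 1637504

1637504


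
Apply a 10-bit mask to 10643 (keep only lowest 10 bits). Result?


10643 & 1023 = 403

403


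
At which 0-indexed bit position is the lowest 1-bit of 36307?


0b1000110111010011. Lowest set bit at position 0

0


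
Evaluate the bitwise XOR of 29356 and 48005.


0b111001010101100 ^ 0b1011101110000101 = 0b1100100100101001 = 51497

51497


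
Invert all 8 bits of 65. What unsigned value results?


65 ^ 255 = 190

190


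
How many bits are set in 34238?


0b1000010110111110 has 9 set bits

9


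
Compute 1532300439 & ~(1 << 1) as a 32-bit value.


1532300439 & ~(1 << 1) = 1532300437

1532300437


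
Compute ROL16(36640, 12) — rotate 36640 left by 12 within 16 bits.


Rotate 0b1000111100100000 left by 12 (16-bit) = 0b100011110010 = 2290

2290


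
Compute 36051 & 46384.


0b1000110011010011 & 0b1011010100110000 = 0b1000010000010000 = 33808

33808


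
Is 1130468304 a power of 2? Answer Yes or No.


0b1000011011000011001001111010000. Multiple bits set => No

No


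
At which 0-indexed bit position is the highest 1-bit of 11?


0b1011. Highest set bit at position 3

3


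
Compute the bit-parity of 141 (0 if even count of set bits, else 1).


0b10001101 has 4 ones => parity 0

0


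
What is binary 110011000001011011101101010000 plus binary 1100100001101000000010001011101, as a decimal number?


110011000001011011101101010000 + 1100100001101000000010001011101 = 10010111001110011011111110101101 = 2537144237

2537144237


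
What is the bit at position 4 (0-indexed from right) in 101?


0b1100101, position 4 = 0

0


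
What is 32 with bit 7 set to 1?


32 | (1 << 7) = 32 | 128 = 160

160


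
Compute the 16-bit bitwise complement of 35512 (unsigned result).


~0b1000101010111000 = 0b111010101000111 = 30023 (16-bit unsigned)

30023


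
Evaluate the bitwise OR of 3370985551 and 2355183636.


0b11001000111011010010100001001111 | 0b10001100011000010100000000010100 = 0b11001100111011010110100001011111 = 3438110815

3438110815


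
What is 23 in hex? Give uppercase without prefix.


23 = 17 hex

17


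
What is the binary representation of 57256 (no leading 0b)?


57256 = 1101111110101000 in binary

1101111110101000


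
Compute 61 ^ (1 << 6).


61 ^ (1 << 6) = 61 ^ 64 = 125

125


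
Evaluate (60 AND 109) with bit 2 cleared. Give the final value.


Step 1: 60 & 109 = 44
Step 2: 44 & ~(1 << 2) = 40

40


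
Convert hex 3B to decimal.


3B hex = 59 decimal

59


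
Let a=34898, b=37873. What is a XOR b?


34898 ^ 37873 = 7075

7075


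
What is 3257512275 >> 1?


0b11000010001010011011000101010011 >> 1 = 0b1100001000101001101100010101001 = 1628756137

1628756137


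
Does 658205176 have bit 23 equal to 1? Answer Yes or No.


0b100111001110110110100111111000, bit 23 = 0. No

No


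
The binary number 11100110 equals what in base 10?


11100110 in decimal = 230

230


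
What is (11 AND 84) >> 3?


Step 1: 11 & 84 = 0
Step 2: 0 >> 3 = 0

0


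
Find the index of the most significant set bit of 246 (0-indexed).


0b11110110. Highest set bit at position 7

7


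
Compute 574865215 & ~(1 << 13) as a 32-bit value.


574865215 & ~(1 << 13) = 574857023

574857023


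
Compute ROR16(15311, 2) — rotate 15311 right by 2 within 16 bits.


Rotate 0b11101111001111 right by 2 (16-bit) = 0b1100111011110011 = 52979

52979


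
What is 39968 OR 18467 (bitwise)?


0b1001110000100000 | 0b100100000100011 = 0b1101110000100011 = 56355

56355


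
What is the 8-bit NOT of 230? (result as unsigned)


~0b11100110 = 0b11001 = 25 (8-bit unsigned)

25


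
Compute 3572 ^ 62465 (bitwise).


0b110111110100 ^ 0b1111010000000001 = 0b1111100111110101 = 63989

63989


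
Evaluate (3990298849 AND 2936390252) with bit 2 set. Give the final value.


Step 1: 3990298849 & 2936390252 = 2902786144
Step 2: 2902786144 | (1 << 2) = 2902786144 | 4 = 2902786148

2902786148


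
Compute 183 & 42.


0b10110111 & 0b101010 = 0b100010 = 34

34


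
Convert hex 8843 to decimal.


8843 hex = 34883 decimal

34883


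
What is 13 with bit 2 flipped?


13 ^ (1 << 2) = 13 ^ 4 = 9

9


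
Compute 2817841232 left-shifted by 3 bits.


0b10100111111101001101100001010000 << 3 = 0b10100111111101001101100001010000000 = 22542729856

22542729856


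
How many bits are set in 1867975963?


0b1101111010101110000110100011011 has 18 set bits

18


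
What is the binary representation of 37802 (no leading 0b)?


37802 = 1001001110101010 in binary

1001001110101010


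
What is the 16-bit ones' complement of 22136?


22136 ^ 65535 = 43399

43399


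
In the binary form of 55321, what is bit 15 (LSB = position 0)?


0b1101100000011001, position 15 = 1

1


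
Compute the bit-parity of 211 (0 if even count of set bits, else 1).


0b11010011 has 5 ones => parity 1

1


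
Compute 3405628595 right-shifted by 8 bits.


0b11001010111111011100010010110011 >> 8 = 0b110010101111110111000100 = 13303236

13303236


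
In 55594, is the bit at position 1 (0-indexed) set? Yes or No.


0b1101100100101010, bit 1 = 1. Yes

Yes


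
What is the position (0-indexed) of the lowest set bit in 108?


0b1101100. Lowest set bit at position 2

2


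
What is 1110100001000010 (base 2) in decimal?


1110100001000010 in decimal = 59458

59458


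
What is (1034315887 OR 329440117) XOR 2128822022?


Step 1: 1034315887 | 329440117 = 1067907967
Step 2: 1067907967 ^ 2128822022 = 1095091321

1095091321


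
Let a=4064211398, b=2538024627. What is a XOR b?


4064211398 ^ 2538024627 = 1702485877

1702485877


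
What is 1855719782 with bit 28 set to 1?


1855719782 | (1 << 28) = 1855719782 | 268435456 = 2124155238

2124155238


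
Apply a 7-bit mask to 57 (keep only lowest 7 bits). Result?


57 & 127 = 57

57


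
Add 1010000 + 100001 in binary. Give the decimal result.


1010000 + 100001 = 1110001 = 113

113


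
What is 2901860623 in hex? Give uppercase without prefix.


2901860623 = ACF6E10F hex

ACF6E10F


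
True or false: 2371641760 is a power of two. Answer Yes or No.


0b10001101010111000110000110100000. Multiple bits set => No

No


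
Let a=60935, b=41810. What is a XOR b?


60935 ^ 41810 = 19797

19797


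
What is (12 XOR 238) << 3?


Step 1: 12 ^ 238 = 226
Step 2: 226 << 3 = 1808

1808


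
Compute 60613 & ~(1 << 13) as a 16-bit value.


60613 & ~(1 << 13) = 52421

52421


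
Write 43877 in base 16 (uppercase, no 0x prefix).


43877 = AB65 hex

AB65


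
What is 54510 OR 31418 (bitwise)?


0b1101010011101110 | 0b111101010111010 = 0b1111111011111110 = 65278

65278


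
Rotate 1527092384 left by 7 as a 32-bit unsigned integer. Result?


Rotate 0b1011011000001011001010010100000 left by 7 (32-bit) = 0b10000010110010100101000000101101 = 2194296877

2194296877


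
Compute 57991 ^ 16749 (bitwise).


0b1110001010000111 ^ 0b100000101101101 = 0b1010001111101010 = 41962

41962


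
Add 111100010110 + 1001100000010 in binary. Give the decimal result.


111100010110 + 1001100000010 = 10001000011000 = 8728

8728


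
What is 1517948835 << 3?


0b1011010011110100000111110100011 << 3 = 0b1011010011110100000111110100011000 = 12143590680

12143590680


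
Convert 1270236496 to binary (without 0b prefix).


1270236496 = 1001011101101100100010101010000 in binary

1001011101101100100010101010000


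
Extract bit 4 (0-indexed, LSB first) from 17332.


0b100001110110100, position 4 = 1

1


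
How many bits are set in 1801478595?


0b1101011011000000110000111000011 has 14 set bits

14


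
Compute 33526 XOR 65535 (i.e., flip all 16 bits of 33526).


33526 ^ 65535 = 32009

32009


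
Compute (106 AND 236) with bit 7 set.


Step 1: 106 & 236 = 104
Step 2: 104 | (1 << 7) = 104 | 128 = 232

232


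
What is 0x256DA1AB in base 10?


256DA1AB hex = 627941803 decimal

627941803


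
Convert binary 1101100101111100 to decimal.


1101100101111100 in decimal = 55676

55676


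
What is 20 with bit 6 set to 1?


20 | (1 << 6) = 20 | 64 = 84

84


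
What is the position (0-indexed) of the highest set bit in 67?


0b1000011. Highest set bit at position 6

6


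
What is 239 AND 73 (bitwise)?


0b11101111 & 0b1001001 = 0b1001001 = 73

73


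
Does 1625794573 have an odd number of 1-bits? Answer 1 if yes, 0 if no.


0b1100000111001111010100000001101 has 14 ones => parity 0

0


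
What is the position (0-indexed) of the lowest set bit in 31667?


0b111101110110011. Lowest set bit at position 0

0


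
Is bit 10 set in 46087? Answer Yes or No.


0b1011010000000111, bit 10 = 1. Yes

Yes
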